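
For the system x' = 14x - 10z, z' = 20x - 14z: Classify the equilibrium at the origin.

center

A = [[14,-10],[20,-14]]; det(A-λI) = λ^2 + 4.
λ = 0 ± 2i: zero real part.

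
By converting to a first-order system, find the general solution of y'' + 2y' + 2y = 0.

Let x_1 = y, x_2 = y'. Then x_1' = x_2 and x_2' = -2x_1 - 2x_2.
A = [[0,1],[-2,-2]]; det(A-λI) = λ^2 + 2λ + 2.
Eigenvalues λ = -1 ± i.

y(t) = K_1e^(-t)cos(t) + K_2e^(-t)sin(t)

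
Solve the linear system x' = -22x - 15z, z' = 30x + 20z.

Coefficient matrix A = [[-22, -15], [30, 20]].
Characteristic polynomial det(A - λI) = λ^2 + 2λ + 10 = 0.
Eigenvalues λ = -1 ± 3i (complex conjugate pair).
For λ=-1+3i: an eigenvector is (-2,3) - i(-1,1) = (-2 + i, 3 - i).
A real fundamental pair from Re and Im of e^((-1+3i)t)v: X_1 = e^(-t)(cos(3t)·(-2,3) + sin(3t)·(-1,1)), X_2 = e^(-t)(sin(3t)·(-2,3) - cos(3t)·(-1,1)).
General solution: K_1X_1 + K_2X_2.

x(t) = -K_1e^(-t)sin(3t) - 2K_1e^(-t)cos(3t) - 2K_2e^(-t)sin(3t) + K_2e^(-t)cos(3t), z(t) = K_1e^(-t)sin(3t) + 3K_1e^(-t)cos(3t) + 3K_2e^(-t)sin(3t) - K_2e^(-t)cos(3t)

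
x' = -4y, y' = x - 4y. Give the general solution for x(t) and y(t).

Coefficient matrix A = [[0, -4], [1, -4]].
Characteristic polynomial det(A - λI) = λ^2 + 4λ + 4 = 0.
Single eigenvalue λ = -2 with algebraic multiplicity 2.
Eigenvector v = (-2,-1); generalized eigenvector w with (A-λI)w=v is (3,2).
General solution: e^(-2t)[K_1·v + K_2·(t·v + w)].

x(t) = -2K_1e^(-2t) - 2K_2te^(-2t) + 3K_2e^(-2t), y(t) = -K_1e^(-2t) - K_2te^(-2t) + 2K_2e^(-2t)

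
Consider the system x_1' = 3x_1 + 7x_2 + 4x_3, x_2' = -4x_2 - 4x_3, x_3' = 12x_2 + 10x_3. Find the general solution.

Coefficient matrix A = [[3, 7, 4], [0, -4, -4], [0, 12, 10]].
det(A - λI) = 0 gives eigenvalues λ = 3, 2, 4.
For λ=3: eigenvector (1,0,0).
For λ=2: eigenvector (-2,2,-3).
For λ=4: eigenvector (-1,1,-2).
General solution: c_1e^(3t)(1,0,0) + c_2e^(2t)(-2,2,-3) + c_3e^(4t)(-1,1,-2).

x_1(t) = c_1e^(3t) - 2c_2e^(2t) - c_3e^(4t), x_2(t) = 2c_2e^(2t) + c_3e^(4t), x_3(t) = -3c_2e^(2t) - 2c_3e^(4t)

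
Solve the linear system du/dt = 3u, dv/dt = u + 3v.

u(t) = -c_2e^(3t), v(t) = -c_1e^(3t) - c_2te^(3t) + 3c_2e^(3t)

Coefficient matrix A = [[3, 0], [1, 3]].
Characteristic polynomial det(A - λI) = λ^2 - 6λ + 9 = 0.
Single eigenvalue λ = 3 with algebraic multiplicity 2.
Eigenvector v = (0,-1); generalized eigenvector w with (A-λI)w=v is (-1,3).
General solution: e^(3t)[c_1·v + c_2·(t·v + w)].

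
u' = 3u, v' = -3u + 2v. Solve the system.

u(t) = K_1e^(3t), v(t) = -3K_1e^(3t) - K_2e^(2t)

Coefficient matrix A = [[3, 0], [-3, 2]].
Characteristic polynomial det(A - λI) = λ^2 - 5λ + 6 = 0.
Eigenvalues λ = 3, 2.
For λ=3: (A-λI) row 2 is [-3, -1], so an eigenvector is (1, -3).
For λ=2: (A-λI) row 1 is [1, 0], so an eigenvector is (0, -1).
General solution: K_1e^(3t)(1,-3) + K_2e^(2t)(0,-1).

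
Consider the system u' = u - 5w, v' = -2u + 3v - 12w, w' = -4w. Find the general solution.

u(t) = c_1e^(-4t) + c_3e^(t), v(t) = 2c_1e^(-4t) + c_2e^(3t) + c_3e^(t), w(t) = c_1e^(-4t)

Coefficient matrix A = [[1, 0, -5], [-2, 3, -12], [0, 0, -4]].
det(A - λI) = 0 gives eigenvalues λ = -4, 3, 1.
For λ=-4: eigenvector (1,2,1).
For λ=3: eigenvector (0,1,0).
For λ=1: eigenvector (1,1,0).
General solution: c_1e^(-4t)(1,2,1) + c_2e^(3t)(0,1,0) + c_3e^(t)(1,1,0).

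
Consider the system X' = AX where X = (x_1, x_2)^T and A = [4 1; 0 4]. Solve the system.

Coefficient matrix A = [[4, 1], [0, 4]].
Characteristic polynomial det(A - λI) = λ^2 - 8λ + 16 = 0.
Single eigenvalue λ = 4 with algebraic multiplicity 2.
Eigenvector v = (1,0); generalized eigenvector w with (A-λI)w=v is (-1,1).
General solution: e^(4t)[c_1·v + c_2·(t·v + w)].

x_1(t) = c_1e^(4t) + c_2te^(4t) - c_2e^(4t), x_2(t) = c_2e^(4t)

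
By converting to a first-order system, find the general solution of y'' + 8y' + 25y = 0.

y(t) = C_1e^(-4t)cos(3t) + C_2e^(-4t)sin(3t)

Let x_1 = y, x_2 = y'. Then x_1' = x_2 and x_2' = -25x_1 - 8x_2.
A = [[0,1],[-25,-8]]; det(A-λI) = λ^2 + 8λ + 25.
Eigenvalues λ = -4 ± 3i.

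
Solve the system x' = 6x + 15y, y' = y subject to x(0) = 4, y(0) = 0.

x(t) = 4e^(6t), y(t) = 0

Coefficient matrix A = [[6, 15], [0, 1]].
Characteristic polynomial det(A - λI) = λ^2 - 7λ + 6 = 0.
Eigenvalues λ = 6, 1.
For λ=6: (A-λI) row 1 is [0, 15], so an eigenvector is (-1, 0).
For λ=1: (A-λI) row 1 is [5, 15], so an eigenvector is (3, -1).
General solution: C_1e^(6t)(-1,0) + C_2e^(t)(3,-1).
Applying x(0)=4, y(0)=0 gives C_1=-4, C_2=0.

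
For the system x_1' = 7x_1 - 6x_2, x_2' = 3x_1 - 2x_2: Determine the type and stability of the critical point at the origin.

A = [[7,-6],[3,-2]]; det(A-λI) = λ^2 - 5λ + 4.
λ = 1, 4: both positive.

unstable node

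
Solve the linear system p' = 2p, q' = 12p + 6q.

Coefficient matrix A = [[2, 0], [12, 6]].
Characteristic polynomial det(A - λI) = λ^2 - 8λ + 12 = 0.
Eigenvalues λ = 2, 6.
For λ=2: (A-λI) row 2 is [12, 4], so an eigenvector is (1, -3).
For λ=6: (A-λI) row 1 is [-4, 0], so an eigenvector is (0, 1).
General solution: K_1e^(2t)(1,-3) + K_2e^(6t)(0,1).

p(t) = K_1e^(2t), q(t) = -3K_1e^(2t) + K_2e^(6t)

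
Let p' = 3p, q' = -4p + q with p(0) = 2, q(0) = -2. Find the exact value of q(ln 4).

-248

A = [[3,0],[-4,1]]; eigenvalues λ = 1, 3.
Eigenvectors: (0,-1) for λ=1, (1,-2) for λ=3.
From the initial condition, c_1 = -2, c_2 = 2.
q(ln 4) = (-2)(4^1)(-1) + (2)(4^3)(-2) = -248.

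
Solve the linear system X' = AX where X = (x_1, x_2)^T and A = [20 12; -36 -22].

x_1(t) = c_1e^(-4t) - 2c_2e^(2t), x_2(t) = -2c_1e^(-4t) + 3c_2e^(2t)

Coefficient matrix A = [[20, 12], [-36, -22]].
Characteristic polynomial det(A - λI) = λ^2 + 2λ - 8 = 0.
Eigenvalues λ = -4, 2.
For λ=-4: (A-λI) row 1 is [24, 12], so an eigenvector is (1, -2).
For λ=2: (A-λI) row 1 is [18, 12], so an eigenvector is (-2, 3).
General solution: c_1e^(-4t)(1,-2) + c_2e^(2t)(-2,3).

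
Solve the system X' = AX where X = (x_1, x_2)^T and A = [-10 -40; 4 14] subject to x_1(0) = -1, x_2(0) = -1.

x_1(t) = 13e^(2t)sin(4t) - e^(2t)cos(4t), x_2(t) = -4e^(2t)sin(4t) - e^(2t)cos(4t)

Coefficient matrix A = [[-10, -40], [4, 14]].
Characteristic polynomial det(A - λI) = λ^2 - 4λ + 20 = 0.
Eigenvalues λ = 2 ± 4i (complex conjugate pair).
For λ=2+4i: an eigenvector is (1,0) - i(-3,1) = (1 + 3i, 0 - i).
A real fundamental pair from Re and Im of e^((2+4i)t)v: X_1 = e^(2t)(cos(4t)·(1,0) + sin(4t)·(-3,1)), X_2 = e^(2t)(sin(4t)·(1,0) - cos(4t)·(-3,1)).
General solution: c_1X_1 + c_2X_2.
Applying x_1(0)=-1, x_2(0)=-1 gives c_1=-4, c_2=1.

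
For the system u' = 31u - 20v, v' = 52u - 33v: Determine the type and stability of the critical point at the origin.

A = [[31,-20],[52,-33]]; det(A-λI) = λ^2 + 2λ + 17.
λ = -1 ± 4i: negative real part.

stable spiral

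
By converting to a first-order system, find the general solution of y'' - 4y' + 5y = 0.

y(t) = C_1e^(2t)cos(t) + C_2e^(2t)sin(t)

Let x_1 = y, x_2 = y'. Then x_1' = x_2 and x_2' = -5x_1 + 4x_2.
A = [[0,1],[-5,4]]; det(A-λI) = λ^2 - 4λ + 5.
Eigenvalues λ = 2 ± i.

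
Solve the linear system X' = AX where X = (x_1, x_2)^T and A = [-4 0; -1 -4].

x_1(t) = -c_2e^(-4t), x_2(t) = c_1e^(-4t) + c_2te^(-4t) - 2c_2e^(-4t)

Coefficient matrix A = [[-4, 0], [-1, -4]].
Characteristic polynomial det(A - λI) = λ^2 + 8λ + 16 = 0.
Single eigenvalue λ = -4 with algebraic multiplicity 2.
Eigenvector v = (0,1); generalized eigenvector w with (A-λI)w=v is (-1,-2).
General solution: e^(-4t)[c_1·v + c_2·(t·v + w)].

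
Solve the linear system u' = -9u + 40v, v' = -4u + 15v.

u(t) = -3c_1e^(3t)sin(4t) + c_1e^(3t)cos(4t) + c_2e^(3t)sin(4t) + 3c_2e^(3t)cos(4t), v(t) = -c_1e^(3t)sin(4t) + c_2e^(3t)cos(4t)

Coefficient matrix A = [[-9, 40], [-4, 15]].
Characteristic polynomial det(A - λI) = λ^2 - 6λ + 25 = 0.
Eigenvalues λ = 3 ± 4i (complex conjugate pair).
For λ=3+4i: an eigenvector is (1,0) - i(-3,-1) = (1 + 3i, 0 + i).
A real fundamental pair from Re and Im of e^((3+4i)t)v: X_1 = e^(3t)(cos(4t)·(1,0) + sin(4t)·(-3,-1)), X_2 = e^(3t)(sin(4t)·(1,0) - cos(4t)·(-3,-1)).
General solution: c_1X_1 + c_2X_2.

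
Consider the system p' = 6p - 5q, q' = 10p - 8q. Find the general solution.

p(t) = 2c_1e^(-t)sin(t) + c_1e^(-t)cos(t) + c_2e^(-t)sin(t) - 2c_2e^(-t)cos(t), q(t) = 3c_1e^(-t)sin(t) + c_1e^(-t)cos(t) + c_2e^(-t)sin(t) - 3c_2e^(-t)cos(t)

Coefficient matrix A = [[6, -5], [10, -8]].
Characteristic polynomial det(A - λI) = λ^2 + 2λ + 2 = 0.
Eigenvalues λ = -1 ± i (complex conjugate pair).
For λ=-1+i: an eigenvector is (1,1) - i(2,3) = (1 - 2i, 1 - 3i).
A real fundamental pair from Re and Im of e^((-1+i)t)v: X_1 = e^(-t)(cos(t)·(1,1) + sin(t)·(2,3)), X_2 = e^(-t)(sin(t)·(1,1) - cos(t)·(2,3)).
General solution: c_1X_1 + c_2X_2.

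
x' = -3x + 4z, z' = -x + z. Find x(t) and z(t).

x(t) = -2K_1e^(-t) - 2K_2te^(-t) + K_2e^(-t), z(t) = -K_1e^(-t) - K_2te^(-t)

Coefficient matrix A = [[-3, 4], [-1, 1]].
Characteristic polynomial det(A - λI) = λ^2 + 2λ + 1 = 0.
Single eigenvalue λ = -1 with algebraic multiplicity 2.
Eigenvector v = (-2,-1); generalized eigenvector w with (A-λI)w=v is (1,0).
General solution: e^(-t)[K_1·v + K_2·(t·v + w)].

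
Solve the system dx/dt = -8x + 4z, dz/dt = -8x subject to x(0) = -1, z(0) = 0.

Coefficient matrix A = [[-8, 4], [-8, 0]].
Characteristic polynomial det(A - λI) = λ^2 + 8λ + 32 = 0.
Eigenvalues λ = -4 ± 4i (complex conjugate pair).
For λ=-4+4i: an eigenvector is (1,1) - i(0,-1) = (1, 1 + i).
A real fundamental pair from Re and Im of e^((-4+4i)t)v: X_1 = e^(-4t)(cos(4t)·(1,1) + sin(4t)·(0,-1)), X_2 = e^(-4t)(sin(4t)·(1,1) - cos(4t)·(0,-1)).
General solution: C_1X_1 + C_2X_2.
Applying x(0)=-1, z(0)=0 gives C_1=-1, C_2=1.

x(t) = e^(-4t)sin(4t) - e^(-4t)cos(4t), z(t) = 2e^(-4t)sin(4t)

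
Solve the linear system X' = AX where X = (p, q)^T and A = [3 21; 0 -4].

Coefficient matrix A = [[3, 21], [0, -4]].
Characteristic polynomial det(A - λI) = λ^2 + λ - 12 = 0.
Eigenvalues λ = -4, 3.
For λ=-4: (A-λI) row 1 is [7, 21], so an eigenvector is (-3, 1).
For λ=3: (A-λI) row 1 is [0, 21], so an eigenvector is (-1, 0).
General solution: K_1e^(-4t)(-3,1) + K_2e^(3t)(-1,0).

p(t) = -3K_1e^(-4t) - K_2e^(3t), q(t) = K_1e^(-4t)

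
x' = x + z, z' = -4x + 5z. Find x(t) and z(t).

x(t) = -K_1e^(3t) - K_2te^(3t) + K_2e^(3t), z(t) = -2K_1e^(3t) - 2K_2te^(3t) + K_2e^(3t)

Coefficient matrix A = [[1, 1], [-4, 5]].
Characteristic polynomial det(A - λI) = λ^2 - 6λ + 9 = 0.
Single eigenvalue λ = 3 with algebraic multiplicity 2.
Eigenvector v = (-1,-2); generalized eigenvector w with (A-λI)w=v is (1,1).
General solution: e^(3t)[K_1·v + K_2·(t·v + w)].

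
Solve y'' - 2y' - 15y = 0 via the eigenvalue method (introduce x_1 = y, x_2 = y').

y(t) = c_1e^(-3t) + c_2e^(5t)

Let x_1 = y, x_2 = y'. Then x_1' = x_2 and x_2' = 15x_1 + 2x_2.
A = [[0,1],[15,2]]; det(A-λI) = λ^2 - 2λ - 15.
Eigenvalues λ = -3, 5 with eigenvectors (1,-3), (1,5).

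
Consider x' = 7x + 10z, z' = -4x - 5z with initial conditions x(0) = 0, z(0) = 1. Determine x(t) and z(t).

Coefficient matrix A = [[7, 10], [-4, -5]].
Characteristic polynomial det(A - λI) = λ^2 - 2λ + 5 = 0.
Eigenvalues λ = 1 ± 2i (complex conjugate pair).
For λ=1+2i: an eigenvector is (1,-1) - i(-2,1) = (1 + 2i, -1 - i).
A real fundamental pair from Re and Im of e^((1+2i)t)v: X_1 = e^(t)(cos(2t)·(1,-1) + sin(2t)·(-2,1)), X_2 = e^(t)(sin(2t)·(1,-1) - cos(2t)·(-2,1)).
General solution: K_1X_1 + K_2X_2.
Applying x(0)=0, z(0)=1 gives K_1=-2, K_2=1.

x(t) = 5e^(t)sin(2t), z(t) = -3e^(t)sin(2t) + e^(t)cos(2t)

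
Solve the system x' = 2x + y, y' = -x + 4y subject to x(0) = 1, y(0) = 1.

x(t) = e^(3t), y(t) = e^(3t)

Coefficient matrix A = [[2, 1], [-1, 4]].
Characteristic polynomial det(A - λI) = λ^2 - 6λ + 9 = 0.
Single eigenvalue λ = 3 with algebraic multiplicity 2.
Eigenvector v = (1,1); generalized eigenvector w with (A-λI)w=v is (2,3).
General solution: e^(3t)[K_1·v + K_2·(t·v + w)].
Applying x(0)=1, y(0)=1 gives K_1=1, K_2=0.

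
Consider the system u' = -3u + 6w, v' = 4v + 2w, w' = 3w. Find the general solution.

Coefficient matrix A = [[-3, 0, 6], [0, 4, 2], [0, 0, 3]].
det(A - λI) = 0 gives eigenvalues λ = 3, 4, -3.
For λ=3: eigenvector (1,-2,1).
For λ=4: eigenvector (0,1,0).
For λ=-3: eigenvector (1,0,0).
General solution: K_1e^(3t)(1,-2,1) + K_2e^(4t)(0,1,0) + K_3e^(-3t)(1,0,0).

u(t) = K_1e^(3t) + K_3e^(-3t), v(t) = -2K_1e^(3t) + K_2e^(4t), w(t) = K_1e^(3t)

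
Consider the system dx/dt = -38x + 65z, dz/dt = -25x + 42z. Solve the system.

Coefficient matrix A = [[-38, 65], [-25, 42]].
Characteristic polynomial det(A - λI) = λ^2 - 4λ + 29 = 0.
Eigenvalues λ = 2 ± 5i (complex conjugate pair).
For λ=2+5i: an eigenvector is (-2,-1) - i(3,2) = (-2 - 3i, -1 - 2i).
A real fundamental pair from Re and Im of e^((2+5i)t)v: X_1 = e^(2t)(cos(5t)·(-2,-1) + sin(5t)·(3,2)), X_2 = e^(2t)(sin(5t)·(-2,-1) - cos(5t)·(3,2)).
General solution: K_1X_1 + K_2X_2.

x(t) = 3K_1e^(2t)sin(5t) - 2K_1e^(2t)cos(5t) - 2K_2e^(2t)sin(5t) - 3K_2e^(2t)cos(5t), z(t) = 2K_1e^(2t)sin(5t) - K_1e^(2t)cos(5t) - K_2e^(2t)sin(5t) - 2K_2e^(2t)cos(5t)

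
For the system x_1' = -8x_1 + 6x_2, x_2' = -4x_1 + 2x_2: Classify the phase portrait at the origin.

stable node

A = [[-8,6],[-4,2]]; det(A-λI) = λ^2 + 6λ + 8.
λ = -4, -2: both negative.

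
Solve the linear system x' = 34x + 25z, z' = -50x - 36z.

Coefficient matrix A = [[34, 25], [-50, -36]].
Characteristic polynomial det(A - λI) = λ^2 + 2λ + 26 = 0.
Eigenvalues λ = -1 ± 5i (complex conjugate pair).
For λ=-1+5i: an eigenvector is (2,-3) - i(-1,1) = (2 + i, -3 - i).
A real fundamental pair from Re and Im of e^((-1+5i)t)v: X_1 = e^(-t)(cos(5t)·(2,-3) + sin(5t)·(-1,1)), X_2 = e^(-t)(sin(5t)·(2,-3) - cos(5t)·(-1,1)).
General solution: C_1X_1 + C_2X_2.

x(t) = -C_1e^(-t)sin(5t) + 2C_1e^(-t)cos(5t) + 2C_2e^(-t)sin(5t) + C_2e^(-t)cos(5t), z(t) = C_1e^(-t)sin(5t) - 3C_1e^(-t)cos(5t) - 3C_2e^(-t)sin(5t) - C_2e^(-t)cos(5t)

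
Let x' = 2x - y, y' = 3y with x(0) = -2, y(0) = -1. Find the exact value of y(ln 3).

A = [[2,-1],[0,3]]; eigenvalues λ = 3, 2.
Eigenvectors: (-1,1) for λ=3, (-1,0) for λ=2.
From the initial condition, c_1 = -1, c_2 = 3.
y(ln 3) = (-1)(3^3)(1) + (3)(3^2)(0) = -27.

-27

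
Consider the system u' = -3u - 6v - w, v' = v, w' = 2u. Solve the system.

u(t) = -K_1e^(-t) - K_2e^(t) - K_3e^(-2t), v(t) = K_2e^(t), w(t) = 2K_1e^(-t) - 2K_2e^(t) + K_3e^(-2t)

Coefficient matrix A = [[-3, -6, -1], [0, 1, 0], [2, 0, 0]].
det(A - λI) = 0 gives eigenvalues λ = -1, 1, -2.
For λ=-1: eigenvector (-1,0,2).
For λ=1: eigenvector (-1,1,-2).
For λ=-2: eigenvector (-1,0,1).
General solution: K_1e^(-t)(-1,0,2) + K_2e^(t)(-1,1,-2) + K_3e^(-2t)(-1,0,1).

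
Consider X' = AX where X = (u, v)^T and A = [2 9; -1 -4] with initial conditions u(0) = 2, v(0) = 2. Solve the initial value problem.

u(t) = 24te^(-t) + 2e^(-t), v(t) = -8te^(-t) + 2e^(-t)

Coefficient matrix A = [[2, 9], [-1, -4]].
Characteristic polynomial det(A - λI) = λ^2 + 2λ + 1 = 0.
Single eigenvalue λ = -1 with algebraic multiplicity 2.
Eigenvector v = (-3,1); generalized eigenvector w with (A-λI)w=v is (2,-1).
General solution: e^(-t)[K_1·v + K_2·(t·v + w)].
Applying u(0)=2, v(0)=2 gives K_1=-6, K_2=-8.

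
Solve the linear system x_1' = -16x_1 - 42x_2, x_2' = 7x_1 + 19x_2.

x_1(t) = 2C_1e^(5t) + 3C_2e^(-2t), x_2(t) = -C_1e^(5t) - C_2e^(-2t)

Coefficient matrix A = [[-16, -42], [7, 19]].
Characteristic polynomial det(A - λI) = λ^2 - 3λ - 10 = 0.
Eigenvalues λ = 5, -2.
For λ=5: (A-λI) row 1 is [-21, -42], so an eigenvector is (2, -1).
For λ=-2: (A-λI) row 1 is [-14, -42], so an eigenvector is (3, -1).
General solution: C_1e^(5t)(2,-1) + C_2e^(-2t)(3,-1).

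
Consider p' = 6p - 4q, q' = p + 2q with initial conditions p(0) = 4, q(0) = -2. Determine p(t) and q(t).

p(t) = 16te^(4t) + 4e^(4t), q(t) = 8te^(4t) - 2e^(4t)

Coefficient matrix A = [[6, -4], [1, 2]].
Characteristic polynomial det(A - λI) = λ^2 - 8λ + 16 = 0.
Single eigenvalue λ = 4 with algebraic multiplicity 2.
Eigenvector v = (2,1); generalized eigenvector w with (A-λI)w=v is (-1,-1).
General solution: e^(4t)[C_1·v + C_2·(t·v + w)].
Applying p(0)=4, q(0)=-2 gives C_1=6, C_2=8.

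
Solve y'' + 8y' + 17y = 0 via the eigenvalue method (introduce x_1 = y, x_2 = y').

y(t) = c_1e^(-4t)cos(t) + c_2e^(-4t)sin(t)

Let x_1 = y, x_2 = y'. Then x_1' = x_2 and x_2' = -17x_1 - 8x_2.
A = [[0,1],[-17,-8]]; det(A-λI) = λ^2 + 8λ + 17.
Eigenvalues λ = -4 ± i.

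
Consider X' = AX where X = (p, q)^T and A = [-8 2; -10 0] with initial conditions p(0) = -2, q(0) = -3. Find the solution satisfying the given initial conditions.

p(t) = e^(-4t)sin(2t) - 2e^(-4t)cos(2t), q(t) = 4e^(-4t)sin(2t) - 3e^(-4t)cos(2t)

Coefficient matrix A = [[-8, 2], [-10, 0]].
Characteristic polynomial det(A - λI) = λ^2 + 8λ + 20 = 0.
Eigenvalues λ = -4 ± 2i (complex conjugate pair).
For λ=-4+2i: an eigenvector is (0,-1) - i(-1,-2) = (0 + i, -1 + 2i).
A real fundamental pair from Re and Im of e^((-4+2i)t)v: X_1 = e^(-4t)(cos(2t)·(0,-1) + sin(2t)·(-1,-2)), X_2 = e^(-4t)(sin(2t)·(0,-1) - cos(2t)·(-1,-2)).
General solution: c_1X_1 + c_2X_2.
Applying p(0)=-2, q(0)=-3 gives c_1=-1, c_2=-2.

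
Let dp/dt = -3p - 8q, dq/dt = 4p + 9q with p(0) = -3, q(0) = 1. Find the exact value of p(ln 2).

24

A = [[-3,-8],[4,9]]; eigenvalues λ = 5, 1.
Eigenvectors: (-1,1) for λ=5, (-2,1) for λ=1.
From the initial condition, c_1 = -1, c_2 = 2.
p(ln 2) = (-1)(2^5)(-1) + (2)(2^1)(-2) = 24.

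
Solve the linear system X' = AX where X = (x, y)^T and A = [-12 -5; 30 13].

x(t) = C_1e^(3t) + C_2e^(-2t), y(t) = -3C_1e^(3t) - 2C_2e^(-2t)

Coefficient matrix A = [[-12, -5], [30, 13]].
Characteristic polynomial det(A - λI) = λ^2 - λ - 6 = 0.
Eigenvalues λ = 3, -2.
For λ=3: (A-λI) row 1 is [-15, -5], so an eigenvector is (1, -3).
For λ=-2: (A-λI) row 1 is [-10, -5], so an eigenvector is (1, -2).
General solution: C_1e^(3t)(1,-3) + C_2e^(-2t)(1,-2).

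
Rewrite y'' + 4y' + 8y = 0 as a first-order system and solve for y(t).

y(t) = C_1e^(-2t)cos(2t) + C_2e^(-2t)sin(2t)

Let x_1 = y, x_2 = y'. Then x_1' = x_2 and x_2' = -8x_1 - 4x_2.
A = [[0,1],[-8,-4]]; det(A-λI) = λ^2 + 4λ + 8.
Eigenvalues λ = -2 ± 2i.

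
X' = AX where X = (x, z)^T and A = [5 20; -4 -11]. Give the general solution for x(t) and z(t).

Coefficient matrix A = [[5, 20], [-4, -11]].
Characteristic polynomial det(A - λI) = λ^2 + 6λ + 25 = 0.
Eigenvalues λ = -3 ± 4i (complex conjugate pair).
For λ=-3+4i: an eigenvector is (1,0) - i(2,-1) = (1 - 2i, 0 + i).
A real fundamental pair from Re and Im of e^((-3+4i)t)v: X_1 = e^(-3t)(cos(4t)·(1,0) + sin(4t)·(2,-1)), X_2 = e^(-3t)(sin(4t)·(1,0) - cos(4t)·(2,-1)).
General solution: C_1X_1 + C_2X_2.

x(t) = 2C_1e^(-3t)sin(4t) + C_1e^(-3t)cos(4t) + C_2e^(-3t)sin(4t) - 2C_2e^(-3t)cos(4t), z(t) = -C_1e^(-3t)sin(4t) + C_2e^(-3t)cos(4t)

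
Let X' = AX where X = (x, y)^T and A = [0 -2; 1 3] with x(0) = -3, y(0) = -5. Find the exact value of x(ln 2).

20

A = [[0,-2],[1,3]]; eigenvalues λ = 1, 2.
Eigenvectors: (-2,1) for λ=1, (1,-1) for λ=2.
From the initial condition, c_1 = 8, c_2 = 13.
x(ln 2) = (8)(2^1)(-2) + (13)(2^2)(1) = 20.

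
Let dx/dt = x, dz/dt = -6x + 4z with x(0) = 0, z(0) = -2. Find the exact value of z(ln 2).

-32

A = [[1,0],[-6,4]]; eigenvalues λ = 4, 1.
Eigenvectors: (0,1) for λ=4, (1,2) for λ=1.
From the initial condition, c_1 = -2, c_2 = 0.
z(ln 2) = (-2)(2^4)(1) + (0)(2^1)(2) = -32.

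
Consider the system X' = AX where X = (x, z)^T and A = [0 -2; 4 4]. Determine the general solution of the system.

Coefficient matrix A = [[0, -2], [4, 4]].
Characteristic polynomial det(A - λI) = λ^2 - 4λ + 8 = 0.
Eigenvalues λ = 2 ± 2i (complex conjugate pair).
For λ=2+2i: an eigenvector is (0,-1) - i(1,-1) = (0 - i, -1 + i).
A real fundamental pair from Re and Im of e^((2+2i)t)v: X_1 = e^(2t)(cos(2t)·(0,-1) + sin(2t)·(1,-1)), X_2 = e^(2t)(sin(2t)·(0,-1) - cos(2t)·(1,-1)).
General solution: K_1X_1 + K_2X_2.

x(t) = K_1e^(2t)sin(2t) - K_2e^(2t)cos(2t), z(t) = -K_1e^(2t)sin(2t) - K_1e^(2t)cos(2t) - K_2e^(2t)sin(2t) + K_2e^(2t)cos(2t)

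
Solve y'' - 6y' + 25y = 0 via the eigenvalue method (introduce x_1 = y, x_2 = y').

y(t) = c_1e^(3t)cos(4t) + c_2e^(3t)sin(4t)

Let x_1 = y, x_2 = y'. Then x_1' = x_2 and x_2' = -25x_1 + 6x_2.
A = [[0,1],[-25,6]]; det(A-λI) = λ^2 - 6λ + 25.
Eigenvalues λ = 3 ± 4i.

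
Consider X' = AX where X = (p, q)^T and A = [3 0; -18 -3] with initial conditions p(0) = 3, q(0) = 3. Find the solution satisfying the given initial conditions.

Coefficient matrix A = [[3, 0], [-18, -3]].
Characteristic polynomial det(A - λI) = λ^2 - 9 = 0.
Eigenvalues λ = 3, -3.
For λ=3: (A-λI) row 2 is [-18, -6], so an eigenvector is (1, -3).
For λ=-3: (A-λI) row 1 is [6, 0], so an eigenvector is (0, 1).
General solution: C_1e^(3t)(1,-3) + C_2e^(-3t)(0,1).
Applying p(0)=3, q(0)=3 gives C_1=3, C_2=12.

p(t) = 3e^(3t), q(t) = -9e^(3t) + 12e^(-3t)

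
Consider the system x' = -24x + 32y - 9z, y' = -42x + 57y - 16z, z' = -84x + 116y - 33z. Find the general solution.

Coefficient matrix A = [[-24, 32, -9], [-42, 57, -16], [-84, 116, -33]].
det(A - λI) = 0 gives eigenvalues λ = -1, -3, 4.
For λ=-1: eigenvector (-1,-1,-1).
For λ=-3: eigenvector (2,3,6).
For λ=4: eigenvector (-1,-2,-4).
General solution: C_1e^(-t)(-1,-1,-1) + C_2e^(-3t)(2,3,6) + C_3e^(4t)(-1,-2,-4).

x(t) = -C_1e^(-t) + 2C_2e^(-3t) - C_3e^(4t), y(t) = -C_1e^(-t) + 3C_2e^(-3t) - 2C_3e^(4t), z(t) = -C_1e^(-t) + 6C_2e^(-3t) - 4C_3e^(4t)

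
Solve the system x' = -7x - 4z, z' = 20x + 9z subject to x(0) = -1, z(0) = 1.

x(t) = e^(t)sin(4t) - e^(t)cos(4t), z(t) = -3e^(t)sin(4t) + e^(t)cos(4t)

Coefficient matrix A = [[-7, -4], [20, 9]].
Characteristic polynomial det(A - λI) = λ^2 - 2λ + 17 = 0.
Eigenvalues λ = 1 ± 4i (complex conjugate pair).
For λ=1+4i: an eigenvector is (0,1) - i(-1,2) = (0 + i, 1 - 2i).
A real fundamental pair from Re and Im of e^((1+4i)t)v: X_1 = e^(t)(cos(4t)·(0,1) + sin(4t)·(-1,2)), X_2 = e^(t)(sin(4t)·(0,1) - cos(4t)·(-1,2)).
General solution: C_1X_1 + C_2X_2.
Applying x(0)=-1, z(0)=1 gives C_1=-1, C_2=-1.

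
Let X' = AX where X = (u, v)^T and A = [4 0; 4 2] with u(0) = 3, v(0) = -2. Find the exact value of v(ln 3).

A = [[4,0],[4,2]]; eigenvalues λ = 2, 4.
Eigenvectors: (0,-1) for λ=2, (-1,-2) for λ=4.
From the initial condition, c_1 = 8, c_2 = -3.
v(ln 3) = (8)(3^2)(-1) + (-3)(3^4)(-2) = 414.

414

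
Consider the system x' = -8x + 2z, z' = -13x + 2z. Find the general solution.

Coefficient matrix A = [[-8, 2], [-13, 2]].
Characteristic polynomial det(A - λI) = λ^2 + 6λ + 10 = 0.
Eigenvalues λ = -3 ± i (complex conjugate pair).
For λ=-3+i: an eigenvector is (1,2) - i(-1,-3) = (1 + i, 2 + 3i).
A real fundamental pair from Re and Im of e^((-3+i)t)v: X_1 = e^(-3t)(cos(t)·(1,2) + sin(t)·(-1,-3)), X_2 = e^(-3t)(sin(t)·(1,2) - cos(t)·(-1,-3)).
General solution: c_1X_1 + c_2X_2.

x(t) = -c_1e^(-3t)sin(t) + c_1e^(-3t)cos(t) + c_2e^(-3t)sin(t) + c_2e^(-3t)cos(t), z(t) = -3c_1e^(-3t)sin(t) + 2c_1e^(-3t)cos(t) + 2c_2e^(-3t)sin(t) + 3c_2e^(-3t)cos(t)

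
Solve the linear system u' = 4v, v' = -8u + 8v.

u(t) = C_1e^(4t)cos(4t) + C_2e^(4t)sin(4t), v(t) = -C_1e^(4t)sin(4t) + C_1e^(4t)cos(4t) + C_2e^(4t)sin(4t) + C_2e^(4t)cos(4t)

Coefficient matrix A = [[0, 4], [-8, 8]].
Characteristic polynomial det(A - λI) = λ^2 - 8λ + 32 = 0.
Eigenvalues λ = 4 ± 4i (complex conjugate pair).
For λ=4+4i: an eigenvector is (1,1) - i(0,-1) = (1, 1 + i).
A real fundamental pair from Re and Im of e^((4+4i)t)v: X_1 = e^(4t)(cos(4t)·(1,1) + sin(4t)·(0,-1)), X_2 = e^(4t)(sin(4t)·(1,1) - cos(4t)·(0,-1)).
General solution: C_1X_1 + C_2X_2.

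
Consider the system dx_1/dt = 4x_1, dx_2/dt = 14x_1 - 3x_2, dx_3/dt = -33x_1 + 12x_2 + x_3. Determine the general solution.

Coefficient matrix A = [[4, 0, 0], [14, -3, 0], [-33, 12, 1]].
det(A - λI) = 0 gives eigenvalues λ = 4, -3, 1.
For λ=4: eigenvector (1,2,-3).
For λ=-3: eigenvector (0,1,-3).
For λ=1: eigenvector (0,0,1).
General solution: C_1e^(4t)(1,2,-3) + C_2e^(-3t)(0,1,-3) + C_3e^(t)(0,0,1).

x_1(t) = C_1e^(4t), x_2(t) = 2C_1e^(4t) + C_2e^(-3t), x_3(t) = -3C_1e^(4t) - 3C_2e^(-3t) + C_3e^(t)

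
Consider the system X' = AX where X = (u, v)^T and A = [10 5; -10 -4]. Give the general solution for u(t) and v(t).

Coefficient matrix A = [[10, 5], [-10, -4]].
Characteristic polynomial det(A - λI) = λ^2 - 6λ + 10 = 0.
Eigenvalues λ = 3 ± i (complex conjugate pair).
For λ=3+i: an eigenvector is (1,-1) - i(2,-3) = (1 - 2i, -1 + 3i).
A real fundamental pair from Re and Im of e^((3+i)t)v: X_1 = e^(3t)(cos(t)·(1,-1) + sin(t)·(2,-3)), X_2 = e^(3t)(sin(t)·(1,-1) - cos(t)·(2,-3)).
General solution: c_1X_1 + c_2X_2.

u(t) = 2c_1e^(3t)sin(t) + c_1e^(3t)cos(t) + c_2e^(3t)sin(t) - 2c_2e^(3t)cos(t), v(t) = -3c_1e^(3t)sin(t) - c_1e^(3t)cos(t) - c_2e^(3t)sin(t) + 3c_2e^(3t)cos(t)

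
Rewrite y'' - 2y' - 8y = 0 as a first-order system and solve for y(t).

y(t) = K_1e^(4t) + K_2e^(-2t)

Let x_1 = y, x_2 = y'. Then x_1' = x_2 and x_2' = 8x_1 + 2x_2.
A = [[0,1],[8,2]]; det(A-λI) = λ^2 - 2λ - 8.
Eigenvalues λ = 4, -2 with eigenvectors (1,4), (1,-2).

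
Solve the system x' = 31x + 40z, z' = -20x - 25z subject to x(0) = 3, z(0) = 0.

Coefficient matrix A = [[31, 40], [-20, -25]].
Characteristic polynomial det(A - λI) = λ^2 - 6λ + 25 = 0.
Eigenvalues λ = 3 ± 4i (complex conjugate pair).
For λ=3+4i: an eigenvector is (3,-2) - i(1,-1) = (3 - i, -2 + i).
A real fundamental pair from Re and Im of e^((3+4i)t)v: X_1 = e^(3t)(cos(4t)·(3,-2) + sin(4t)·(1,-1)), X_2 = e^(3t)(sin(4t)·(3,-2) - cos(4t)·(1,-1)).
General solution: c_1X_1 + c_2X_2.
Applying x(0)=3, z(0)=0 gives c_1=3, c_2=6.

x(t) = 21e^(3t)sin(4t) + 3e^(3t)cos(4t), z(t) = -15e^(3t)sin(4t)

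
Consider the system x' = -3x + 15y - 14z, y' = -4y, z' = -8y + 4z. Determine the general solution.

Coefficient matrix A = [[-3, 15, -14], [0, -4, 0], [0, -8, 4]].
det(A - λI) = 0 gives eigenvalues λ = -3, -4, 4.
For λ=-3: eigenvector (1,0,0).
For λ=-4: eigenvector (-1,1,1).
For λ=4: eigenvector (-2,0,1).
General solution: C_1e^(-3t)(1,0,0) + C_2e^(-4t)(-1,1,1) + C_3e^(4t)(-2,0,1).

x(t) = C_1e^(-3t) - C_2e^(-4t) - 2C_3e^(4t), y(t) = C_2e^(-4t), z(t) = C_2e^(-4t) + C_3e^(4t)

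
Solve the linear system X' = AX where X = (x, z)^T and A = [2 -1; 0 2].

Coefficient matrix A = [[2, -1], [0, 2]].
Characteristic polynomial det(A - λI) = λ^2 - 4λ + 4 = 0.
Single eigenvalue λ = 2 with algebraic multiplicity 2.
Eigenvector v = (1,0); generalized eigenvector w with (A-λI)w=v is (3,-1).
General solution: e^(2t)[C_1·v + C_2·(t·v + w)].

x(t) = C_1e^(2t) + C_2te^(2t) + 3C_2e^(2t), z(t) = -C_2e^(2t)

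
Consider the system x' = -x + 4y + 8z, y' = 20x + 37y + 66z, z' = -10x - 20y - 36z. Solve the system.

Coefficient matrix A = [[-1, 4, 8], [20, 37, 66], [-10, -20, -36]].
det(A - λI) = 0 gives eigenvalues λ = -3, -1, 4.
For λ=-3: eigenvector (-2,1,0).
For λ=-1: eigenvector (1,-4,2).
For λ=4: eigenvector (0,-2,1).
General solution: K_1e^(-3t)(-2,1,0) + K_2e^(-t)(1,-4,2) + K_3e^(4t)(0,-2,1).

x(t) = -2K_1e^(-3t) + K_2e^(-t), y(t) = K_1e^(-3t) - 4K_2e^(-t) - 2K_3e^(4t), z(t) = 2K_2e^(-t) + K_3e^(4t)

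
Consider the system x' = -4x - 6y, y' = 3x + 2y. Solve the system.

Coefficient matrix A = [[-4, -6], [3, 2]].
Characteristic polynomial det(A - λI) = λ^2 + 2λ + 10 = 0.
Eigenvalues λ = -1 ± 3i (complex conjugate pair).
For λ=-1+3i: an eigenvector is (1,0) - i(-1,1) = (1 + i, 0 - i).
A real fundamental pair from Re and Im of e^((-1+3i)t)v: X_1 = e^(-t)(cos(3t)·(1,0) + sin(3t)·(-1,1)), X_2 = e^(-t)(sin(3t)·(1,0) - cos(3t)·(-1,1)).
General solution: c_1X_1 + c_2X_2.

x(t) = -c_1e^(-t)sin(3t) + c_1e^(-t)cos(3t) + c_2e^(-t)sin(3t) + c_2e^(-t)cos(3t), y(t) = c_1e^(-t)sin(3t) - c_2e^(-t)cos(3t)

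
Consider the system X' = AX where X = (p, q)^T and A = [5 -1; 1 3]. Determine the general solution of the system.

Coefficient matrix A = [[5, -1], [1, 3]].
Characteristic polynomial det(A - λI) = λ^2 - 8λ + 16 = 0.
Single eigenvalue λ = 4 with algebraic multiplicity 2.
Eigenvector v = (1,1); generalized eigenvector w with (A-λI)w=v is (2,1).
General solution: e^(4t)[K_1·v + K_2·(t·v + w)].

p(t) = K_1e^(4t) + K_2te^(4t) + 2K_2e^(4t), q(t) = K_1e^(4t) + K_2te^(4t) + K_2e^(4t)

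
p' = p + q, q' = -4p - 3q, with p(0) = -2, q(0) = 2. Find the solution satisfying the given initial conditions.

p(t) = -2te^(-t) - 2e^(-t), q(t) = 4te^(-t) + 2e^(-t)

Coefficient matrix A = [[1, 1], [-4, -3]].
Characteristic polynomial det(A - λI) = λ^2 + 2λ + 1 = 0.
Single eigenvalue λ = -1 with algebraic multiplicity 2.
Eigenvector v = (1,-2); generalized eigenvector w with (A-λI)w=v is (2,-3).
General solution: e^(-t)[K_1·v + K_2·(t·v + w)].
Applying p(0)=-2, q(0)=2 gives K_1=2, K_2=-2.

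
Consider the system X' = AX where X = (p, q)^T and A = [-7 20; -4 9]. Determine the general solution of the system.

p(t) = -2K_1e^(t)sin(4t) + K_1e^(t)cos(4t) + K_2e^(t)sin(4t) + 2K_2e^(t)cos(4t), q(t) = -K_1e^(t)sin(4t) + K_2e^(t)cos(4t)

Coefficient matrix A = [[-7, 20], [-4, 9]].
Characteristic polynomial det(A - λI) = λ^2 - 2λ + 17 = 0.
Eigenvalues λ = 1 ± 4i (complex conjugate pair).
For λ=1+4i: an eigenvector is (1,0) - i(-2,-1) = (1 + 2i, 0 + i).
A real fundamental pair from Re and Im of e^((1+4i)t)v: X_1 = e^(t)(cos(4t)·(1,0) + sin(4t)·(-2,-1)), X_2 = e^(t)(sin(4t)·(1,0) - cos(4t)·(-2,-1)).
General solution: K_1X_1 + K_2X_2.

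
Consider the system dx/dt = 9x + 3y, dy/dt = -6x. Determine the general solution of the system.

Coefficient matrix A = [[9, 3], [-6, 0]].
Characteristic polynomial det(A - λI) = λ^2 - 9λ + 18 = 0.
Eigenvalues λ = 3, 6.
For λ=3: (A-λI) row 1 is [6, 3], so an eigenvector is (-1, 2).
For λ=6: (A-λI) row 1 is [3, 3], so an eigenvector is (-1, 1).
General solution: K_1e^(3t)(-1,2) + K_2e^(6t)(-1,1).

x(t) = -K_1e^(3t) - K_2e^(6t), y(t) = 2K_1e^(3t) + K_2e^(6t)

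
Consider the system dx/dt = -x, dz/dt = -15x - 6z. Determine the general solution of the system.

Coefficient matrix A = [[-1, 0], [-15, -6]].
Characteristic polynomial det(A - λI) = λ^2 + 7λ + 6 = 0.
Eigenvalues λ = -1, -6.
For λ=-1: (A-λI) row 2 is [-15, -5], so an eigenvector is (-1, 3).
For λ=-6: (A-λI) row 1 is [5, 0], so an eigenvector is (0, 1).
General solution: C_1e^(-t)(-1,3) + C_2e^(-6t)(0,1).

x(t) = -C_1e^(-t), z(t) = 3C_1e^(-t) + C_2e^(-6t)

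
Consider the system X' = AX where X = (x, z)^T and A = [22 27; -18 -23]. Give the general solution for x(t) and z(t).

Coefficient matrix A = [[22, 27], [-18, -23]].
Characteristic polynomial det(A - λI) = λ^2 + λ - 20 = 0.
Eigenvalues λ = 4, -5.
For λ=4: (A-λI) row 1 is [18, 27], so an eigenvector is (-3, 2).
For λ=-5: (A-λI) row 1 is [27, 27], so an eigenvector is (1, -1).
General solution: c_1e^(4t)(-3,2) + c_2e^(-5t)(1,-1).

x(t) = -3c_1e^(4t) + c_2e^(-5t), z(t) = 2c_1e^(4t) - c_2e^(-5t)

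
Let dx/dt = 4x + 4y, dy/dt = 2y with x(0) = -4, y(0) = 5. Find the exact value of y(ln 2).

20

A = [[4,4],[0,2]]; eigenvalues λ = 4, 2.
Eigenvectors: (1,0) for λ=4, (-2,1) for λ=2.
From the initial condition, c_1 = 6, c_2 = 5.
y(ln 2) = (6)(2^4)(0) + (5)(2^2)(1) = 20.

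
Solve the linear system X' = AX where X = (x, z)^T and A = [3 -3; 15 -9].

Coefficient matrix A = [[3, -3], [15, -9]].
Characteristic polynomial det(A - λI) = λ^2 + 6λ + 18 = 0.
Eigenvalues λ = -3 ± 3i (complex conjugate pair).
For λ=-3+3i: an eigenvector is (-1,-2) - i(0,-1) = (-1, -2 + i).
A real fundamental pair from Re and Im of e^((-3+3i)t)v: X_1 = e^(-3t)(cos(3t)·(-1,-2) + sin(3t)·(0,-1)), X_2 = e^(-3t)(sin(3t)·(-1,-2) - cos(3t)·(0,-1)).
General solution: K_1X_1 + K_2X_2.

x(t) = -K_1e^(-3t)cos(3t) - K_2e^(-3t)sin(3t), z(t) = -K_1e^(-3t)sin(3t) - 2K_1e^(-3t)cos(3t) - 2K_2e^(-3t)sin(3t) + K_2e^(-3t)cos(3t)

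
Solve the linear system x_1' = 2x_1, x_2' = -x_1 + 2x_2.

Coefficient matrix A = [[2, 0], [-1, 2]].
Characteristic polynomial det(A - λI) = λ^2 - 4λ + 4 = 0.
Single eigenvalue λ = 2 with algebraic multiplicity 2.
Eigenvector v = (0,-1); generalized eigenvector w with (A-λI)w=v is (1,-3).
General solution: e^(2t)[K_1·v + K_2·(t·v + w)].

x_1(t) = K_2e^(2t), x_2(t) = -K_1e^(2t) - K_2te^(2t) - 3K_2e^(2t)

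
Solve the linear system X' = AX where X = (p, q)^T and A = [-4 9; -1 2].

Coefficient matrix A = [[-4, 9], [-1, 2]].
Characteristic polynomial det(A - λI) = λ^2 + 2λ + 1 = 0.
Single eigenvalue λ = -1 with algebraic multiplicity 2.
Eigenvector v = (3,1); generalized eigenvector w with (A-λI)w=v is (-1,0).
General solution: e^(-t)[c_1·v + c_2·(t·v + w)].

p(t) = 3c_1e^(-t) + 3c_2te^(-t) - c_2e^(-t), q(t) = c_1e^(-t) + c_2te^(-t)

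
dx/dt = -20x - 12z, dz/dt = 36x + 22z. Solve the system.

Coefficient matrix A = [[-20, -12], [36, 22]].
Characteristic polynomial det(A - λI) = λ^2 - 2λ - 8 = 0.
Eigenvalues λ = -2, 4.
For λ=-2: (A-λI) row 1 is [-18, -12], so an eigenvector is (2, -3).
For λ=4: (A-λI) row 1 is [-24, -12], so an eigenvector is (1, -2).
General solution: c_1e^(-2t)(2,-3) + c_2e^(4t)(1,-2).

x(t) = 2c_1e^(-2t) + c_2e^(4t), z(t) = -3c_1e^(-2t) - 2c_2e^(4t)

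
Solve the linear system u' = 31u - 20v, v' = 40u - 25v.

Coefficient matrix A = [[31, -20], [40, -25]].
Characteristic polynomial det(A - λI) = λ^2 - 6λ + 25 = 0.
Eigenvalues λ = 3 ± 4i (complex conjugate pair).
For λ=3+4i: an eigenvector is (-1,-1) - i(-2,-3) = (-1 + 2i, -1 + 3i).
A real fundamental pair from Re and Im of e^((3+4i)t)v: X_1 = e^(3t)(cos(4t)·(-1,-1) + sin(4t)·(-2,-3)), X_2 = e^(3t)(sin(4t)·(-1,-1) - cos(4t)·(-2,-3)).
General solution: C_1X_1 + C_2X_2.

u(t) = -2C_1e^(3t)sin(4t) - C_1e^(3t)cos(4t) - C_2e^(3t)sin(4t) + 2C_2e^(3t)cos(4t), v(t) = -3C_1e^(3t)sin(4t) - C_1e^(3t)cos(4t) - C_2e^(3t)sin(4t) + 3C_2e^(3t)cos(4t)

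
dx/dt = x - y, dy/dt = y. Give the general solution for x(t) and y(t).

Coefficient matrix A = [[1, -1], [0, 1]].
Characteristic polynomial det(A - λI) = λ^2 - 2λ + 1 = 0.
Single eigenvalue λ = 1 with algebraic multiplicity 2.
Eigenvector v = (-1,0); generalized eigenvector w with (A-λI)w=v is (3,1).
General solution: e^(t)[C_1·v + C_2·(t·v + w)].

x(t) = -C_1e^(t) - C_2te^(t) + 3C_2e^(t), y(t) = C_2e^(t)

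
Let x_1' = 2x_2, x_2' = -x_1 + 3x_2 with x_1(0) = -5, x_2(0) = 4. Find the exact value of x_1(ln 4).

136

A = [[0,2],[-1,3]]; eigenvalues λ = 1, 2.
Eigenvectors: (2,1) for λ=1, (1,1) for λ=2.
From the initial condition, c_1 = -9, c_2 = 13.
x_1(ln 4) = (-9)(4^1)(2) + (13)(4^2)(1) = 136.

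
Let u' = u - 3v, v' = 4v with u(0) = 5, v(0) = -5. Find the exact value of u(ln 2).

A = [[1,-3],[0,4]]; eigenvalues λ = 4, 1.
Eigenvectors: (-1,1) for λ=4, (1,0) for λ=1.
From the initial condition, c_1 = -5, c_2 = 0.
u(ln 2) = (-5)(2^4)(-1) + (0)(2^1)(1) = 80.

80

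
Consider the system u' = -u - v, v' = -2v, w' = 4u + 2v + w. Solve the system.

u(t) = K_1e^(-t) + K_3e^(-2t), v(t) = K_3e^(-2t), w(t) = -2K_1e^(-t) + K_2e^(t) - 2K_3e^(-2t)

Coefficient matrix A = [[-1, -1, 0], [0, -2, 0], [4, 2, 1]].
det(A - λI) = 0 gives eigenvalues λ = -1, 1, -2.
For λ=-1: eigenvector (1,0,-2).
For λ=1: eigenvector (0,0,1).
For λ=-2: eigenvector (1,1,-2).
General solution: K_1e^(-t)(1,0,-2) + K_2e^(t)(0,0,1) + K_3e^(-2t)(1,1,-2).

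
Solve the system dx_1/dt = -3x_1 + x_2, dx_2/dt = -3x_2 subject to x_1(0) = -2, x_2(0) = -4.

Coefficient matrix A = [[-3, 1], [0, -3]].
Characteristic polynomial det(A - λI) = λ^2 + 6λ + 9 = 0.
Single eigenvalue λ = -3 with algebraic multiplicity 2.
Eigenvector v = (1,0); generalized eigenvector w with (A-λI)w=v is (-1,1).
General solution: e^(-3t)[C_1·v + C_2·(t·v + w)].
Applying x_1(0)=-2, x_2(0)=-4 gives C_1=-6, C_2=-4.

x_1(t) = -4te^(-3t) - 2e^(-3t), x_2(t) = -4e^(-3t)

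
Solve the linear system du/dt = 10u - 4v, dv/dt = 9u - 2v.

Coefficient matrix A = [[10, -4], [9, -2]].
Characteristic polynomial det(A - λI) = λ^2 - 8λ + 16 = 0.
Single eigenvalue λ = 4 with algebraic multiplicity 2.
Eigenvector v = (-2,-3); generalized eigenvector w with (A-λI)w=v is (1,2).
General solution: e^(4t)[C_1·v + C_2·(t·v + w)].

u(t) = -2C_1e^(4t) - 2C_2te^(4t) + C_2e^(4t), v(t) = -3C_1e^(4t) - 3C_2te^(4t) + 2C_2e^(4t)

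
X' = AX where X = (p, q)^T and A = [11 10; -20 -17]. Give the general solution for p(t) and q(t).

Coefficient matrix A = [[11, 10], [-20, -17]].
Characteristic polynomial det(A - λI) = λ^2 + 6λ + 13 = 0.
Eigenvalues λ = -3 ± 2i (complex conjugate pair).
For λ=-3+2i: an eigenvector is (-1,1) - i(-2,3) = (-1 + 2i, 1 - 3i).
A real fundamental pair from Re and Im of e^((-3+2i)t)v: X_1 = e^(-3t)(cos(2t)·(-1,1) + sin(2t)·(-2,3)), X_2 = e^(-3t)(sin(2t)·(-1,1) - cos(2t)·(-2,3)).
General solution: C_1X_1 + C_2X_2.

p(t) = -2C_1e^(-3t)sin(2t) - C_1e^(-3t)cos(2t) - C_2e^(-3t)sin(2t) + 2C_2e^(-3t)cos(2t), q(t) = 3C_1e^(-3t)sin(2t) + C_1e^(-3t)cos(2t) + C_2e^(-3t)sin(2t) - 3C_2e^(-3t)cos(2t)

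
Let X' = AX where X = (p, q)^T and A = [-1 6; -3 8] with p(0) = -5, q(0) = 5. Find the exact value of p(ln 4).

A = [[-1,6],[-3,8]]; eigenvalues λ = 5, 2.
Eigenvectors: (1,1) for λ=5, (2,1) for λ=2.
From the initial condition, c_1 = 15, c_2 = -10.
p(ln 4) = (15)(4^5)(1) + (-10)(4^2)(2) = 15040.

15040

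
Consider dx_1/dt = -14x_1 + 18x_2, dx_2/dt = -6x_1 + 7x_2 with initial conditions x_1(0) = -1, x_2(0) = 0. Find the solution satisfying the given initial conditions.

x_1(t) = 3e^(-2t) - 4e^(-5t), x_2(t) = 2e^(-2t) - 2e^(-5t)

Coefficient matrix A = [[-14, 18], [-6, 7]].
Characteristic polynomial det(A - λI) = λ^2 + 7λ + 10 = 0.
Eigenvalues λ = -2, -5.
For λ=-2: (A-λI) row 1 is [-12, 18], so an eigenvector is (3, 2).
For λ=-5: (A-λI) row 1 is [-9, 18], so an eigenvector is (-2, -1).
General solution: K_1e^(-2t)(3,2) + K_2e^(-5t)(-2,-1).
Applying x_1(0)=-1, x_2(0)=0 gives K_1=1, K_2=2.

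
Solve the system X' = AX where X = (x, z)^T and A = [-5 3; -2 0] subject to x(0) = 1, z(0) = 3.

x(t) = 7e^(-2t) - 6e^(-3t), z(t) = 7e^(-2t) - 4e^(-3t)

Coefficient matrix A = [[-5, 3], [-2, 0]].
Characteristic polynomial det(A - λI) = λ^2 + 5λ + 6 = 0.
Eigenvalues λ = -3, -2.
For λ=-3: (A-λI) row 1 is [-2, 3], so an eigenvector is (3, 2).
For λ=-2: (A-λI) row 1 is [-3, 3], so an eigenvector is (-1, -1).
General solution: c_1e^(-3t)(3,2) + c_2e^(-2t)(-1,-1).
Applying x(0)=1, z(0)=3 gives c_1=-2, c_2=-7.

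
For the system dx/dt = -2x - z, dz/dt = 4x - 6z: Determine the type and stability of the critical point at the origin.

stable improper node

A = [[-2,-1],[4,-6]]; det(A-λI) = λ^2 + 8λ + 16.
repeated λ = -4 with a single eigenvector.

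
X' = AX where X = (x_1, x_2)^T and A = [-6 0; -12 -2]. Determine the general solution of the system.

Coefficient matrix A = [[-6, 0], [-12, -2]].
Characteristic polynomial det(A - λI) = λ^2 + 8λ + 12 = 0.
Eigenvalues λ = -6, -2.
For λ=-6: (A-λI) row 2 is [-12, 4], so an eigenvector is (-1, -3).
For λ=-2: (A-λI) row 1 is [-4, 0], so an eigenvector is (0, 1).
General solution: C_1e^(-6t)(-1,-3) + C_2e^(-2t)(0,1).

x_1(t) = -C_1e^(-6t), x_2(t) = -3C_1e^(-6t) + C_2e^(-2t)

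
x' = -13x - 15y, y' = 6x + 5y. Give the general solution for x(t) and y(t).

Coefficient matrix A = [[-13, -15], [6, 5]].
Characteristic polynomial det(A - λI) = λ^2 + 8λ + 25 = 0.
Eigenvalues λ = -4 ± 3i (complex conjugate pair).
For λ=-4+3i: an eigenvector is (-2,1) - i(1,-1) = (-2 - i, 1 + i).
A real fundamental pair from Re and Im of e^((-4+3i)t)v: X_1 = e^(-4t)(cos(3t)·(-2,1) + sin(3t)·(1,-1)), X_2 = e^(-4t)(sin(3t)·(-2,1) - cos(3t)·(1,-1)).
General solution: c_1X_1 + c_2X_2.

x(t) = c_1e^(-4t)sin(3t) - 2c_1e^(-4t)cos(3t) - 2c_2e^(-4t)sin(3t) - c_2e^(-4t)cos(3t), y(t) = -c_1e^(-4t)sin(3t) + c_1e^(-4t)cos(3t) + c_2e^(-4t)sin(3t) + c_2e^(-4t)cos(3t)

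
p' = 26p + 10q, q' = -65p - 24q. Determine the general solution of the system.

Coefficient matrix A = [[26, 10], [-65, -24]].
Characteristic polynomial det(A - λI) = λ^2 - 2λ + 26 = 0.
Eigenvalues λ = 1 ± 5i (complex conjugate pair).
For λ=1+5i: an eigenvector is (-1,3) - i(1,-2) = (-1 - i, 3 + 2i).
A real fundamental pair from Re and Im of e^((1+5i)t)v: X_1 = e^(t)(cos(5t)·(-1,3) + sin(5t)·(1,-2)), X_2 = e^(t)(sin(5t)·(-1,3) - cos(5t)·(1,-2)).
General solution: c_1X_1 + c_2X_2.

p(t) = c_1e^(t)sin(5t) - c_1e^(t)cos(5t) - c_2e^(t)sin(5t) - c_2e^(t)cos(5t), q(t) = -2c_1e^(t)sin(5t) + 3c_1e^(t)cos(5t) + 3c_2e^(t)sin(5t) + 2c_2e^(t)cos(5t)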